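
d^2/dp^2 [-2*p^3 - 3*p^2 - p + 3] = -12*p - 6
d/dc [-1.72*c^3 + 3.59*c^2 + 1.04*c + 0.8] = -5.16*c^2 + 7.18*c + 1.04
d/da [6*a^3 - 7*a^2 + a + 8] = 18*a^2 - 14*a + 1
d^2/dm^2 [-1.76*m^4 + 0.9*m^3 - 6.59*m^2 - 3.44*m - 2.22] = -21.12*m^2 + 5.4*m - 13.18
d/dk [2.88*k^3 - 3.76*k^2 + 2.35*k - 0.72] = 8.64*k^2 - 7.52*k + 2.35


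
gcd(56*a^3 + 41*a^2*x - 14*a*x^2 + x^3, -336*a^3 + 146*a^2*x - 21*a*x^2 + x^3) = 56*a^2 - 15*a*x + x^2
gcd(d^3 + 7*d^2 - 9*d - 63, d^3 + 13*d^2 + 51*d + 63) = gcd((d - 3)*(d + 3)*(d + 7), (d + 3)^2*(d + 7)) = d^2 + 10*d + 21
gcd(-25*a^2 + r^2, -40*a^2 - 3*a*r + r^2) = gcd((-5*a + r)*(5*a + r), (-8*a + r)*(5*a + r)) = 5*a + r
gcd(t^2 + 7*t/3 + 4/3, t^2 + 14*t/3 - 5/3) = 1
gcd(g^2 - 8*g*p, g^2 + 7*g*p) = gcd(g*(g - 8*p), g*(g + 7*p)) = g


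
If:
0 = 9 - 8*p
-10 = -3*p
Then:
No Solution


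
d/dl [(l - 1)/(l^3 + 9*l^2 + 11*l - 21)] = 2*(-l - 5)/(l^4 + 20*l^3 + 142*l^2 + 420*l + 441)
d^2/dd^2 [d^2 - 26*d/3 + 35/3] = 2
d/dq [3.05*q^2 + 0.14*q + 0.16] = 6.1*q + 0.14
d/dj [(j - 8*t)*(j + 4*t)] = 2*j - 4*t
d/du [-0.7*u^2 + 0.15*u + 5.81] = 0.15 - 1.4*u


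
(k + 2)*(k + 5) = k^2 + 7*k + 10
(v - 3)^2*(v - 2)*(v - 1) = v^4 - 9*v^3 + 29*v^2 - 39*v + 18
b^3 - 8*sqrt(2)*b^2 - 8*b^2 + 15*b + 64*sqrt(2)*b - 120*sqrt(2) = (b - 5)*(b - 3)*(b - 8*sqrt(2))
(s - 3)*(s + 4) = s^2 + s - 12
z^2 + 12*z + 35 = (z + 5)*(z + 7)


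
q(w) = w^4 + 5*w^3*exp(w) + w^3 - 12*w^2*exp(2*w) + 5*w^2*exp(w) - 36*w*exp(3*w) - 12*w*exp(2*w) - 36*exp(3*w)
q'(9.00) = -593922589122733.77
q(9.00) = -191608246558535.91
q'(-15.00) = -12825.00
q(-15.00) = 47250.00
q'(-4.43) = -289.95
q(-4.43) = 294.16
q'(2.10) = -215187.41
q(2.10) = -65396.85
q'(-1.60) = -5.36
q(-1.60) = 0.62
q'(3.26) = -9045371.54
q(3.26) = -2817933.01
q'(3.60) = -26762859.26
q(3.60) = -8372892.53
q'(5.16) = -3731883242.71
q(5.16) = -1182978858.06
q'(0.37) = -617.16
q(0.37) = -160.98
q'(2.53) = -867644.58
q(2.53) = -266817.77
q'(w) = 5*w^3*exp(w) + 4*w^3 - 24*w^2*exp(2*w) + 20*w^2*exp(w) + 3*w^2 - 108*w*exp(3*w) - 48*w*exp(2*w) + 10*w*exp(w) - 144*exp(3*w) - 12*exp(2*w)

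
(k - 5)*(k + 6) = k^2 + k - 30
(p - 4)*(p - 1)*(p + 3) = p^3 - 2*p^2 - 11*p + 12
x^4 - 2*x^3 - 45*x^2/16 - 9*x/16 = x*(x - 3)*(x + 1/4)*(x + 3/4)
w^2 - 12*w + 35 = (w - 7)*(w - 5)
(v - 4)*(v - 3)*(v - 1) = v^3 - 8*v^2 + 19*v - 12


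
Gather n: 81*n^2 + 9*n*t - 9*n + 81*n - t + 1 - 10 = 81*n^2 + n*(9*t + 72) - t - 9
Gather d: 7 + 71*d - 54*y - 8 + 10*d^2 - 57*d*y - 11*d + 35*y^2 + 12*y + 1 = 10*d^2 + d*(60 - 57*y) + 35*y^2 - 42*y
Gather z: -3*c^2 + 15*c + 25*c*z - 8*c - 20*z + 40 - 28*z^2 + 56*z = -3*c^2 + 7*c - 28*z^2 + z*(25*c + 36) + 40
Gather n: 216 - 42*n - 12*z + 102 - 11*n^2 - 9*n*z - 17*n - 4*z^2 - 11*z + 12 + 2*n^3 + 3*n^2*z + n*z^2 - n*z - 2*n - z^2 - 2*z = 2*n^3 + n^2*(3*z - 11) + n*(z^2 - 10*z - 61) - 5*z^2 - 25*z + 330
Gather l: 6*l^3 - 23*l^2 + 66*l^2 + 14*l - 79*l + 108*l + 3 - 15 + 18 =6*l^3 + 43*l^2 + 43*l + 6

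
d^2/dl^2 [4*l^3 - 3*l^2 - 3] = 24*l - 6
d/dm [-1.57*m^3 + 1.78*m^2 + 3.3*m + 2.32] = -4.71*m^2 + 3.56*m + 3.3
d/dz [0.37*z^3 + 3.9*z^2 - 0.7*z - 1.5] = 1.11*z^2 + 7.8*z - 0.7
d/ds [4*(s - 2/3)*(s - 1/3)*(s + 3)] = 12*s^2 + 16*s - 100/9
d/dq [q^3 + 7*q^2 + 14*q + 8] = 3*q^2 + 14*q + 14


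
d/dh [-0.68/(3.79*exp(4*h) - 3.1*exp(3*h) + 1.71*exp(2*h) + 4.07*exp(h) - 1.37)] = (10.3088*exp(3*h) - 6.324*exp(2*h) + 2.3256*exp(h) + 2.7676)*exp(h)/(3.79*exp(4*h) - 3.1*exp(3*h) + 1.71*exp(2*h) + 4.07*exp(h) - 1.37)^2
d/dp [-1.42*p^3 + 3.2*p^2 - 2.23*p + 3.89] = -4.26*p^2 + 6.4*p - 2.23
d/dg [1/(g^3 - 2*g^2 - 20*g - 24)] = (-3*g^2 + 4*g + 20)/(-g^3 + 2*g^2 + 20*g + 24)^2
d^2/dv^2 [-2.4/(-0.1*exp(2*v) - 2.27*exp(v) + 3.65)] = (2.4*(0.2*exp(v) + 2.27)*(0.4*exp(v) + 4.54)*exp(v) - (0.96*exp(v) + 5.448)*(0.1*exp(2*v) + 2.27*exp(v) - 3.65))*exp(v)/(0.1*exp(2*v) + 2.27*exp(v) - 3.65)^3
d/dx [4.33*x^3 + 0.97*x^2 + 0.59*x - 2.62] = 12.99*x^2 + 1.94*x + 0.59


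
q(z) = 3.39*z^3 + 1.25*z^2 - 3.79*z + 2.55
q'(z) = 10.17*z^2 + 2.5*z - 3.79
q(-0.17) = 3.21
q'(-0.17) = -3.92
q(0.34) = 1.54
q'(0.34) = -1.76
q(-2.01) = -12.31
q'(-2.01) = 32.27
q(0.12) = 2.12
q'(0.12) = -3.34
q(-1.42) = 0.75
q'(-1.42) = 13.17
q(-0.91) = 4.48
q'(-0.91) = 2.36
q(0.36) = 1.51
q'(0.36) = -1.57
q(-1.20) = 3.04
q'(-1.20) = 7.85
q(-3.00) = -66.36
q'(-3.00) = 80.24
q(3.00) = 93.96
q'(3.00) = 95.24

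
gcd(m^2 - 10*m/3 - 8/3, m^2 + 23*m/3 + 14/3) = m + 2/3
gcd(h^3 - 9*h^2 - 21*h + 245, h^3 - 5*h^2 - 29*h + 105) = h^2 - 2*h - 35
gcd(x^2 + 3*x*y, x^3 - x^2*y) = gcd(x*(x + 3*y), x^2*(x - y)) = x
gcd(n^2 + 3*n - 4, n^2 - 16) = n + 4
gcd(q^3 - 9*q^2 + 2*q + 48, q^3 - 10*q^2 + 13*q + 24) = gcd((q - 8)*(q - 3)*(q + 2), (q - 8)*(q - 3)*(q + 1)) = q^2 - 11*q + 24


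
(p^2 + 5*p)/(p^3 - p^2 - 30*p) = 1/(p - 6)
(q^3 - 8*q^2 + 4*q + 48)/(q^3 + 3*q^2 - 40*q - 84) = (q - 4)/(q + 7)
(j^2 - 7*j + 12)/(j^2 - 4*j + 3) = (j - 4)/(j - 1)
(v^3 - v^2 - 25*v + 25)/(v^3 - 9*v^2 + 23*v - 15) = (v + 5)/(v - 3)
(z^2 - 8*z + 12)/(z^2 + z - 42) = (z - 2)/(z + 7)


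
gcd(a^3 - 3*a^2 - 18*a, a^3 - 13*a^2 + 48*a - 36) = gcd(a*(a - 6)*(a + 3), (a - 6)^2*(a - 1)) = a - 6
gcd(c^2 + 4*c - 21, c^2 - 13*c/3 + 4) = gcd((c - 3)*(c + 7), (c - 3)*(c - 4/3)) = c - 3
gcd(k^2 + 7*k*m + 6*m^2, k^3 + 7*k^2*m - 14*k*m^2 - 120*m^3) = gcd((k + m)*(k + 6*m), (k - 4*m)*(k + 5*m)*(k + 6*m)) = k + 6*m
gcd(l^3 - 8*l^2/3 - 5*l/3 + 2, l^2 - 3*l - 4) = l + 1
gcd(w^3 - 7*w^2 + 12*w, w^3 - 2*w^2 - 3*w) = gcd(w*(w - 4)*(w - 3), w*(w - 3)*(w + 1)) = w^2 - 3*w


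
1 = 1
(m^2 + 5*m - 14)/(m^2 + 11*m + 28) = (m - 2)/(m + 4)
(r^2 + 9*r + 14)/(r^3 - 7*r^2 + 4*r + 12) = (r^2 + 9*r + 14)/(r^3 - 7*r^2 + 4*r + 12)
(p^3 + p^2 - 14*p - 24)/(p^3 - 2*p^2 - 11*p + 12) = (p + 2)/(p - 1)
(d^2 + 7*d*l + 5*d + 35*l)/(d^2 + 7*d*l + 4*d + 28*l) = (d + 5)/(d + 4)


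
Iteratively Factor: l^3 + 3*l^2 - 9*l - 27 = (l + 3)*(l^2 - 9) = (l - 3)*(l + 3)*(l + 3)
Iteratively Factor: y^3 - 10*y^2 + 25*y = (y - 5)*(y^2 - 5*y) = (y - 5)^2*(y)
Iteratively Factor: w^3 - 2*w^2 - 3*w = (w)*(w^2 - 2*w - 3) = w*(w + 1)*(w - 3)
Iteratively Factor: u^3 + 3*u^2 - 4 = (u + 2)*(u^2 + u - 2) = (u - 1)*(u + 2)*(u + 2)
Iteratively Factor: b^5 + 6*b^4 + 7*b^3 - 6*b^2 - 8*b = (b + 2)*(b^4 + 4*b^3 - b^2 - 4*b) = (b + 1)*(b + 2)*(b^3 + 3*b^2 - 4*b) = (b - 1)*(b + 1)*(b + 2)*(b^2 + 4*b) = (b - 1)*(b + 1)*(b + 2)*(b + 4)*(b)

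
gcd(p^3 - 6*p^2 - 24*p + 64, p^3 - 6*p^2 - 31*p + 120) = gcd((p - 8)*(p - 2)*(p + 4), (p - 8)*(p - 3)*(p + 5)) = p - 8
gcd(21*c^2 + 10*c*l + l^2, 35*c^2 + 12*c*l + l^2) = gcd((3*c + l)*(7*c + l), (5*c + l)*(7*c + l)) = 7*c + l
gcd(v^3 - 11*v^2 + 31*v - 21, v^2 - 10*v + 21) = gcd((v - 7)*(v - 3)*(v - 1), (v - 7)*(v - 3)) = v^2 - 10*v + 21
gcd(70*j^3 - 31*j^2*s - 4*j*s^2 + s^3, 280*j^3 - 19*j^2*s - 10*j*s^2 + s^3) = -35*j^2 - 2*j*s + s^2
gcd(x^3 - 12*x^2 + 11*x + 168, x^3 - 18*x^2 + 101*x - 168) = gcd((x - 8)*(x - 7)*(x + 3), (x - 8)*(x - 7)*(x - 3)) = x^2 - 15*x + 56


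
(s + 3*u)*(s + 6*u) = s^2 + 9*s*u + 18*u^2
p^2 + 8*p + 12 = (p + 2)*(p + 6)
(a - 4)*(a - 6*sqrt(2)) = a^2 - 6*sqrt(2)*a - 4*a + 24*sqrt(2)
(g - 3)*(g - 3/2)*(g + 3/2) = g^3 - 3*g^2 - 9*g/4 + 27/4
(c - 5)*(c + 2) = c^2 - 3*c - 10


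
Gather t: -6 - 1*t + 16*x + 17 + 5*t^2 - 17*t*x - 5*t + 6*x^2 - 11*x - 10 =5*t^2 + t*(-17*x - 6) + 6*x^2 + 5*x + 1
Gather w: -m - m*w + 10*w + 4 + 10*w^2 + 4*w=-m + 10*w^2 + w*(14 - m) + 4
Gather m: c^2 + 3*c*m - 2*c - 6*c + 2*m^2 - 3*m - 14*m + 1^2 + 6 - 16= c^2 - 8*c + 2*m^2 + m*(3*c - 17) - 9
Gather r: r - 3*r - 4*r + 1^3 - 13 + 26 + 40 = 54 - 6*r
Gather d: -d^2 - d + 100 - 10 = -d^2 - d + 90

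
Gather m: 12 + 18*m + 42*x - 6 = 18*m + 42*x + 6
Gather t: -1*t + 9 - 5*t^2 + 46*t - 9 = -5*t^2 + 45*t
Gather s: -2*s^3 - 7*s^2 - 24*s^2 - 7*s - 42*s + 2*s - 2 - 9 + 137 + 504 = -2*s^3 - 31*s^2 - 47*s + 630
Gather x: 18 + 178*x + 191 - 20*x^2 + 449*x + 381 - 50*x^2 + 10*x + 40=-70*x^2 + 637*x + 630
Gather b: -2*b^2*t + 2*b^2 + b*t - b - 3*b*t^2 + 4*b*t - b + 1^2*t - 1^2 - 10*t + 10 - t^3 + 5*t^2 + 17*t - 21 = b^2*(2 - 2*t) + b*(-3*t^2 + 5*t - 2) - t^3 + 5*t^2 + 8*t - 12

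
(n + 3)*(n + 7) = n^2 + 10*n + 21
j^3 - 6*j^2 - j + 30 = (j - 5)*(j - 3)*(j + 2)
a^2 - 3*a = a*(a - 3)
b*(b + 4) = b^2 + 4*b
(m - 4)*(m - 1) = m^2 - 5*m + 4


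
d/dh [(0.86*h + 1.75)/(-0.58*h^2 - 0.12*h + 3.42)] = (0.4988*h^2 + 2.03*h + 3.1512)/(0.3364*h^4 + 0.1392*h^3 - 3.9528*h^2 - 0.8208*h + 11.6964)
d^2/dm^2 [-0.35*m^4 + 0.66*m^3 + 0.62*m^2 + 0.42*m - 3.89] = -4.2*m^2 + 3.96*m + 1.24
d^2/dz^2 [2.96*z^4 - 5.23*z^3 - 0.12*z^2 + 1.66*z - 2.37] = 35.52*z^2 - 31.38*z - 0.24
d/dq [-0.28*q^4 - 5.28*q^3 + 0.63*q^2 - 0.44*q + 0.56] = -1.12*q^3 - 15.84*q^2 + 1.26*q - 0.44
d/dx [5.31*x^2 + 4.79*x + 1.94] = 10.62*x + 4.79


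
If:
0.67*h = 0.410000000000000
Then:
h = 0.61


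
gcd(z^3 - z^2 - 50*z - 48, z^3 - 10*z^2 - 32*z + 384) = z^2 - 2*z - 48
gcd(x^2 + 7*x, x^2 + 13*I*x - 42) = 1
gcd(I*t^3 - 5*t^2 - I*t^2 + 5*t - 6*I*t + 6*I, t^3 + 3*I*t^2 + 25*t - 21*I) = 1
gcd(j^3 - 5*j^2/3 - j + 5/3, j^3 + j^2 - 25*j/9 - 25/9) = j^2 - 2*j/3 - 5/3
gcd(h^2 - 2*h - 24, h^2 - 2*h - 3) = 1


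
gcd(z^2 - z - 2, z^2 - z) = 1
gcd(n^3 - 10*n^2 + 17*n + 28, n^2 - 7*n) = n - 7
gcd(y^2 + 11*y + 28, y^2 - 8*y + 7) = 1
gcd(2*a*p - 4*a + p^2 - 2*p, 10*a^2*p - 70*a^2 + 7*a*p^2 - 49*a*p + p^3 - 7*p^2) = 2*a + p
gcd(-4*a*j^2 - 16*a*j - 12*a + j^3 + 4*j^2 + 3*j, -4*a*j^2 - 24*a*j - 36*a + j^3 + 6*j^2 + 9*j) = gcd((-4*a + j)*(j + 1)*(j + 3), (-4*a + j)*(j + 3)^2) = 4*a*j + 12*a - j^2 - 3*j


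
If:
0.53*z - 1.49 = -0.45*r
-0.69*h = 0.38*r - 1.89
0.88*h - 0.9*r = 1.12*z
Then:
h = 3.68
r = -1.70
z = 4.26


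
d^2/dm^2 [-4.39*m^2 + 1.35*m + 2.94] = -8.78000000000000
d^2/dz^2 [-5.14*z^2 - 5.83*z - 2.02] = -10.2800000000000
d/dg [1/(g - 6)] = -1/(g - 6)^2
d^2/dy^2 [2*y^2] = 4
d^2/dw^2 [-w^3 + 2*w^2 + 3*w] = 4 - 6*w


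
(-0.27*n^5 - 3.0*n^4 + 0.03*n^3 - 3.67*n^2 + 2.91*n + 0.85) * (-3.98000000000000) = 1.0746*n^5 + 11.94*n^4 - 0.1194*n^3 + 14.6066*n^2 - 11.5818*n - 3.383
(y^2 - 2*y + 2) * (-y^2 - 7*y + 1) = -y^4 - 5*y^3 + 13*y^2 - 16*y + 2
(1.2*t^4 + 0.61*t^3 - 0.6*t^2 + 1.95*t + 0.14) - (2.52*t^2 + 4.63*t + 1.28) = 1.2*t^4 + 0.61*t^3 - 3.12*t^2 - 2.68*t - 1.14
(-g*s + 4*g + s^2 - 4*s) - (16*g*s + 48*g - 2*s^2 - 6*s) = -17*g*s - 44*g + 3*s^2 + 2*s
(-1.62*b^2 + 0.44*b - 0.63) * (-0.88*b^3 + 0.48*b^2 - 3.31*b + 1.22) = 1.4256*b^5 - 1.1648*b^4 + 6.1278*b^3 - 3.7352*b^2 + 2.6221*b - 0.7686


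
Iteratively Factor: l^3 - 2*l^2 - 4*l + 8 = (l - 2)*(l^2 - 4) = (l - 2)*(l + 2)*(l - 2)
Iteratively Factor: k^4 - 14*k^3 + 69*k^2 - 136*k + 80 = (k - 5)*(k^3 - 9*k^2 + 24*k - 16) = (k - 5)*(k - 4)*(k^2 - 5*k + 4) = (k - 5)*(k - 4)*(k - 1)*(k - 4)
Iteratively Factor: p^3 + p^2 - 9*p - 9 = (p + 1)*(p^2 - 9) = (p - 3)*(p + 1)*(p + 3)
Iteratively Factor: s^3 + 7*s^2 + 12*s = (s + 4)*(s^2 + 3*s) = (s + 3)*(s + 4)*(s)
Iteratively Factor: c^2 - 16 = (c - 4)*(c + 4)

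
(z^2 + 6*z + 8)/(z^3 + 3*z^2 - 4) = (z + 4)/(z^2 + z - 2)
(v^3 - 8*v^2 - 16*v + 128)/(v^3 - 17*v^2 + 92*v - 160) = (v + 4)/(v - 5)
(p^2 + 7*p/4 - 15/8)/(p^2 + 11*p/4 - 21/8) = (2*p + 5)/(2*p + 7)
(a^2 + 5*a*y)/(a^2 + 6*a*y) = (a + 5*y)/(a + 6*y)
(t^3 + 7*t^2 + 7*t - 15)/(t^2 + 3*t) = t + 4 - 5/t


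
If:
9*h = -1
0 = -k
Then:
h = -1/9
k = 0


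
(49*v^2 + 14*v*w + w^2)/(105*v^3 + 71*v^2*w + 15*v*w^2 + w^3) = (7*v + w)/(15*v^2 + 8*v*w + w^2)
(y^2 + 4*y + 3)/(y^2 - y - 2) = (y + 3)/(y - 2)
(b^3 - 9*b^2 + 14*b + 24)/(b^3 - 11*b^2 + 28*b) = (b^2 - 5*b - 6)/(b*(b - 7))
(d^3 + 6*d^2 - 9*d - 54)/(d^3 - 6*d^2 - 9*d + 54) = (d + 6)/(d - 6)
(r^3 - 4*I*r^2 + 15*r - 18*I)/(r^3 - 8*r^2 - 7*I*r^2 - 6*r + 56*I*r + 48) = (r + 3*I)/(r - 8)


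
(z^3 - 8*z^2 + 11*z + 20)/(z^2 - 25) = (z^2 - 3*z - 4)/(z + 5)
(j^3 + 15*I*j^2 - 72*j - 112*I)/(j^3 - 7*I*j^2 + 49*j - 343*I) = (j^2 + 8*I*j - 16)/(j^2 - 14*I*j - 49)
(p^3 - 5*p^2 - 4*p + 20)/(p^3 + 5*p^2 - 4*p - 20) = (p - 5)/(p + 5)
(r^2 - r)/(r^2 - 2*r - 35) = r*(1 - r)/(-r^2 + 2*r + 35)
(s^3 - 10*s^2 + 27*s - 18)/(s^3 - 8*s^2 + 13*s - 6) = (s - 3)/(s - 1)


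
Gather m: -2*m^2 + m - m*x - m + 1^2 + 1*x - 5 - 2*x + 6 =-2*m^2 - m*x - x + 2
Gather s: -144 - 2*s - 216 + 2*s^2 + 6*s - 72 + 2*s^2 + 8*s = 4*s^2 + 12*s - 432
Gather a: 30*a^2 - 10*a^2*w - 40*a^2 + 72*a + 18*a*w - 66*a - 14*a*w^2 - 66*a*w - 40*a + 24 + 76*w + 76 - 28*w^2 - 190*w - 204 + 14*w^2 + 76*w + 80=a^2*(-10*w - 10) + a*(-14*w^2 - 48*w - 34) - 14*w^2 - 38*w - 24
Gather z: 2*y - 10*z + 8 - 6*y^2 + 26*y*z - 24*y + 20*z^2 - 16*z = -6*y^2 - 22*y + 20*z^2 + z*(26*y - 26) + 8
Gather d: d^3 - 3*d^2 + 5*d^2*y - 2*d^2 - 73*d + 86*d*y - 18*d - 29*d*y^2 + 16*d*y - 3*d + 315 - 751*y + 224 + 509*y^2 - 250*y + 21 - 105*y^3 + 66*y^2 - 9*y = d^3 + d^2*(5*y - 5) + d*(-29*y^2 + 102*y - 94) - 105*y^3 + 575*y^2 - 1010*y + 560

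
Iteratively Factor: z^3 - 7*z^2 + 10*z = (z - 5)*(z^2 - 2*z) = z*(z - 5)*(z - 2)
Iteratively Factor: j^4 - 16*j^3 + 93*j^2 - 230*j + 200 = (j - 5)*(j^3 - 11*j^2 + 38*j - 40) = (j - 5)*(j - 2)*(j^2 - 9*j + 20) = (j - 5)^2*(j - 2)*(j - 4)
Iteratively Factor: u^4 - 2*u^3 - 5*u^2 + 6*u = (u - 1)*(u^3 - u^2 - 6*u) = u*(u - 1)*(u^2 - u - 6) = u*(u - 1)*(u + 2)*(u - 3)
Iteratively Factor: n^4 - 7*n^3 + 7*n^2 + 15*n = (n - 5)*(n^3 - 2*n^2 - 3*n) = (n - 5)*(n + 1)*(n^2 - 3*n) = (n - 5)*(n - 3)*(n + 1)*(n)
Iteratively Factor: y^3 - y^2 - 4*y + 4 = (y + 2)*(y^2 - 3*y + 2) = (y - 1)*(y + 2)*(y - 2)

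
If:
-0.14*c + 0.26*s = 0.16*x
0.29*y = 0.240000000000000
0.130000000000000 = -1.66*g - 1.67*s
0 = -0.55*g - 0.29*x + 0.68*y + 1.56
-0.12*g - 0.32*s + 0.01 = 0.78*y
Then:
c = -7.52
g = 3.08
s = -3.14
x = 1.47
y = 0.83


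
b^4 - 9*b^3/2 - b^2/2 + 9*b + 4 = (b - 4)*(b - 2)*(b + 1/2)*(b + 1)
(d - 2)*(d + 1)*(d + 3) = d^3 + 2*d^2 - 5*d - 6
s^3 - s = s*(s - 1)*(s + 1)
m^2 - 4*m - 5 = (m - 5)*(m + 1)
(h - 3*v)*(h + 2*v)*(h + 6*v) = h^3 + 5*h^2*v - 12*h*v^2 - 36*v^3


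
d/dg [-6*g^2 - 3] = -12*g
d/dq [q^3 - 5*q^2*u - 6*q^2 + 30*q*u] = 3*q^2 - 10*q*u - 12*q + 30*u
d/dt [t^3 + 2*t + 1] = 3*t^2 + 2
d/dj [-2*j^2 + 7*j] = 7 - 4*j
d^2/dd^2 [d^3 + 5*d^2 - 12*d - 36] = 6*d + 10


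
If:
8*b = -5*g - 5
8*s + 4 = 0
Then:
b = -5*g/8 - 5/8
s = -1/2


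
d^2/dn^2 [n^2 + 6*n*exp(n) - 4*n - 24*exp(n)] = 6*n*exp(n) - 12*exp(n) + 2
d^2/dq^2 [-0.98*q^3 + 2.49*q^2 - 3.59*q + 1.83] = 4.98 - 5.88*q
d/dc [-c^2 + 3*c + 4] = 3 - 2*c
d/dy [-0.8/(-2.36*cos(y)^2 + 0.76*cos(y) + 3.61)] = (3.776*cos(y) - 0.608)*sin(y)/(-2.36*cos(y)^2 + 0.76*cos(y) + 3.61)^2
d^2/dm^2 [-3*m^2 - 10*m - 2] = -6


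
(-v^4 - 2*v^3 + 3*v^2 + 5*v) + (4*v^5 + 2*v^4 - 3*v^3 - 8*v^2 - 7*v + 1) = 4*v^5 + v^4 - 5*v^3 - 5*v^2 - 2*v + 1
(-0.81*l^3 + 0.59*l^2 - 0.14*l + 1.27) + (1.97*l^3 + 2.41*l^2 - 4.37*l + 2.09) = 1.16*l^3 + 3.0*l^2 - 4.51*l + 3.36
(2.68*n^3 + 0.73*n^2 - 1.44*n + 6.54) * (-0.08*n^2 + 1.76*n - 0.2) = -0.2144*n^5 + 4.6584*n^4 + 0.864*n^3 - 3.2036*n^2 + 11.7984*n - 1.308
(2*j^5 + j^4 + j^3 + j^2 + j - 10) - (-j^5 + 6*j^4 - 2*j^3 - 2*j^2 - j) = 3*j^5 - 5*j^4 + 3*j^3 + 3*j^2 + 2*j - 10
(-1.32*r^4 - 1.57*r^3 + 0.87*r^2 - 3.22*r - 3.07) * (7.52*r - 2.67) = -9.9264*r^5 - 8.282*r^4 + 10.7343*r^3 - 26.5373*r^2 - 14.489*r + 8.1969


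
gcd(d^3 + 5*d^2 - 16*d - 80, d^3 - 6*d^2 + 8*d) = d - 4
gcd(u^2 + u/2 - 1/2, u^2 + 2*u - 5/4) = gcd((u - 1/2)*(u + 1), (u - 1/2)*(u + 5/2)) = u - 1/2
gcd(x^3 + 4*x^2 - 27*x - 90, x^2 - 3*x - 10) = x - 5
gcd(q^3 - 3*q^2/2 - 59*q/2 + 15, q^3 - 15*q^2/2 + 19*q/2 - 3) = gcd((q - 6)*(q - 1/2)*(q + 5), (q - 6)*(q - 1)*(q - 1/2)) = q^2 - 13*q/2 + 3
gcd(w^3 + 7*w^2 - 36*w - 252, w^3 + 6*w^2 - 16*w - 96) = w + 6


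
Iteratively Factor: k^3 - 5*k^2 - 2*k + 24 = (k - 3)*(k^2 - 2*k - 8) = (k - 3)*(k + 2)*(k - 4)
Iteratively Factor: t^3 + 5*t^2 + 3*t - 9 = (t + 3)*(t^2 + 2*t - 3) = (t + 3)^2*(t - 1)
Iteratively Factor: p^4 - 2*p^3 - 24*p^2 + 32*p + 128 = (p - 4)*(p^3 + 2*p^2 - 16*p - 32) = (p - 4)*(p + 2)*(p^2 - 16) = (p - 4)*(p + 2)*(p + 4)*(p - 4)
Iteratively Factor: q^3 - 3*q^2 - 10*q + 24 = (q - 2)*(q^2 - q - 12) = (q - 2)*(q + 3)*(q - 4)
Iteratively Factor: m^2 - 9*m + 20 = (m - 4)*(m - 5)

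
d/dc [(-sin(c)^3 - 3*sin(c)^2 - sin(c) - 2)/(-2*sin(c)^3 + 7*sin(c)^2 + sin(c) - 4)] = (-13*sin(c)^4 - 6*sin(c)^3 + 4*sin(c)^2 + 52*sin(c) + 6)*cos(c)/(2*sin(c)^3 - 7*sin(c)^2 - sin(c) + 4)^2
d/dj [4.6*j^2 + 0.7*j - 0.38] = 9.2*j + 0.7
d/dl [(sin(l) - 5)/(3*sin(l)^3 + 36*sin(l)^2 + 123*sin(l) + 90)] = (-2*sin(l)^3 + 3*sin(l)^2 + 120*sin(l) + 235)*cos(l)/(3*(sin(l)^3 + 12*sin(l)^2 + 41*sin(l) + 30)^2)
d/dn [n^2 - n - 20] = 2*n - 1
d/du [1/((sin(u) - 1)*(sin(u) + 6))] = -(2*sin(u) + 5)*cos(u)/((sin(u) - 1)^2*(sin(u) + 6)^2)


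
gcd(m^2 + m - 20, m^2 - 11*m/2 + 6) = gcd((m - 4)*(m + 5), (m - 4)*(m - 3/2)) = m - 4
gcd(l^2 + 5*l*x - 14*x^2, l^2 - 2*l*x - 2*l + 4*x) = -l + 2*x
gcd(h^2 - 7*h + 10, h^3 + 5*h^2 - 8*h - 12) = h - 2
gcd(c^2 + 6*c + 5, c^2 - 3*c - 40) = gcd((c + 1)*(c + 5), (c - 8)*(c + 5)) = c + 5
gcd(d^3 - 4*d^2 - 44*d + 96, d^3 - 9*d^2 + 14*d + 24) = 1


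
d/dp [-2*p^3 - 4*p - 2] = -6*p^2 - 4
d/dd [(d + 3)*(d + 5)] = 2*d + 8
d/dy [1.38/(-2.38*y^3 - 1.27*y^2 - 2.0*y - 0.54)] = (9.8532*y^2 + 3.5052*y + 2.76)/(2.38*y^3 + 1.27*y^2 + 2.0*y + 0.54)^2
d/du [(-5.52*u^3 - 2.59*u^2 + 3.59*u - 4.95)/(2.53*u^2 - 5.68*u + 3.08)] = (-13.9656*u^4 + 62.7072*u^3 - 45.3763*u^2 + 9.0926*u - 17.0588)/(6.4009*u^4 - 28.7408*u^3 + 47.8472*u^2 - 34.9888*u + 9.4864)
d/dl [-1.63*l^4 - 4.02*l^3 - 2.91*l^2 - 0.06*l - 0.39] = -6.52*l^3 - 12.06*l^2 - 5.82*l - 0.06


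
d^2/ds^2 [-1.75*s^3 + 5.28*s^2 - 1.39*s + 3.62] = 10.56 - 10.5*s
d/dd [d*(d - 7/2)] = 2*d - 7/2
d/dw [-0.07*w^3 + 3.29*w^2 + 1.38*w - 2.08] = -0.21*w^2 + 6.58*w + 1.38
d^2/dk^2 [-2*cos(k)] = 2*cos(k)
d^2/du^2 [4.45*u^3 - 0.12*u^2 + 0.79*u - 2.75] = 26.7*u - 0.24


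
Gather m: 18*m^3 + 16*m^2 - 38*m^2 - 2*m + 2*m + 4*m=18*m^3 - 22*m^2 + 4*m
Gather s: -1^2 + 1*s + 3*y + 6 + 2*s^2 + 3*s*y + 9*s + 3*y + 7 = 2*s^2 + s*(3*y + 10) + 6*y + 12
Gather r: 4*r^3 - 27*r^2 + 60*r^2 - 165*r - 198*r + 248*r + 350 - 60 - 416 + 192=4*r^3 + 33*r^2 - 115*r + 66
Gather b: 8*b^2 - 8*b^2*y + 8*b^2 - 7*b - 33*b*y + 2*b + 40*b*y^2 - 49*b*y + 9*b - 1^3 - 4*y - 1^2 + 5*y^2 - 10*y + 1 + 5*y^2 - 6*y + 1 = b^2*(16 - 8*y) + b*(40*y^2 - 82*y + 4) + 10*y^2 - 20*y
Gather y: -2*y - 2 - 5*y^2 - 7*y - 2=-5*y^2 - 9*y - 4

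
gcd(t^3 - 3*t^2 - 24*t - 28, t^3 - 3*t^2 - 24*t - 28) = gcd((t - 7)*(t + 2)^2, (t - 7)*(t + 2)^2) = t^3 - 3*t^2 - 24*t - 28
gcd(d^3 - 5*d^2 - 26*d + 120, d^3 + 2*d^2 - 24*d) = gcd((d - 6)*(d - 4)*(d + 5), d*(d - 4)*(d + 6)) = d - 4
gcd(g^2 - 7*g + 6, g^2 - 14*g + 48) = g - 6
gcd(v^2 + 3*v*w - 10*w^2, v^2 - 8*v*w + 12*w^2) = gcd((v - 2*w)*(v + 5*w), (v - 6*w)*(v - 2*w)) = v - 2*w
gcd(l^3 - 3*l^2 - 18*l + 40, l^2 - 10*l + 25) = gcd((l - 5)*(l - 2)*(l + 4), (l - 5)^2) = l - 5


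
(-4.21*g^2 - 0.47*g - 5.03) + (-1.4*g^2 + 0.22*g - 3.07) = -5.61*g^2 - 0.25*g - 8.1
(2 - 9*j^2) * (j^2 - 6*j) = -9*j^4 + 54*j^3 + 2*j^2 - 12*j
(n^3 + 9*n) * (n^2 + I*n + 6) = n^5 + I*n^4 + 15*n^3 + 9*I*n^2 + 54*n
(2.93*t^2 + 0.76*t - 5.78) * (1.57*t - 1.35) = 4.6001*t^3 - 2.7623*t^2 - 10.1006*t + 7.803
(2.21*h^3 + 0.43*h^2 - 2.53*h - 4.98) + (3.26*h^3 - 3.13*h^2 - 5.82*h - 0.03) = 5.47*h^3 - 2.7*h^2 - 8.35*h - 5.01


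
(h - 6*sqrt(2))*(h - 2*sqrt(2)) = h^2 - 8*sqrt(2)*h + 24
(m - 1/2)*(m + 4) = m^2 + 7*m/2 - 2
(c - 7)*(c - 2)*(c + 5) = c^3 - 4*c^2 - 31*c + 70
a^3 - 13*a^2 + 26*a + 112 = (a - 8)*(a - 7)*(a + 2)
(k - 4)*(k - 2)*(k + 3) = k^3 - 3*k^2 - 10*k + 24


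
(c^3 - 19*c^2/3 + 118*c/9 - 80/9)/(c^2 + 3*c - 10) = (9*c^2 - 39*c + 40)/(9*(c + 5))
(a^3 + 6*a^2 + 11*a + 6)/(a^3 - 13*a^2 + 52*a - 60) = (a^3 + 6*a^2 + 11*a + 6)/(a^3 - 13*a^2 + 52*a - 60)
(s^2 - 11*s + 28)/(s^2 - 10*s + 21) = (s - 4)/(s - 3)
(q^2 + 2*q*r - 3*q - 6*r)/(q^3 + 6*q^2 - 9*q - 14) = (q^2 + 2*q*r - 3*q - 6*r)/(q^3 + 6*q^2 - 9*q - 14)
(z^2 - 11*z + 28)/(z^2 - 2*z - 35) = (z - 4)/(z + 5)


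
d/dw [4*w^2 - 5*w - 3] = 8*w - 5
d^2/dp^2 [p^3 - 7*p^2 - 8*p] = 6*p - 14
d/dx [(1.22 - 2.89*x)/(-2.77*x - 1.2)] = (18.967298*x + 8.21688)/(2.77*x + 1.2)^3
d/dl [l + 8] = 1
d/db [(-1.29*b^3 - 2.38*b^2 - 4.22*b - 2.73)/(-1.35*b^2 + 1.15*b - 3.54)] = (1.7415*b^4 - 2.967*b^3 + 5.2658*b^2 + 9.4794*b + 18.0783)/(1.8225*b^4 - 3.105*b^3 + 10.8805*b^2 - 8.142*b + 12.5316)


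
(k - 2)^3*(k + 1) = k^4 - 5*k^3 + 6*k^2 + 4*k - 8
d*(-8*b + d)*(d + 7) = -8*b*d^2 - 56*b*d + d^3 + 7*d^2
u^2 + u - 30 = (u - 5)*(u + 6)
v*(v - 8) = v^2 - 8*v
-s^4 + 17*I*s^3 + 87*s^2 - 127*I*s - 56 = (s - 8*I)*(s - 7*I)*(I*s + 1)^2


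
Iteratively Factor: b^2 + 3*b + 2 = (b + 1)*(b + 2)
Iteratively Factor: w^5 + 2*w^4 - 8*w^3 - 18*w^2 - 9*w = (w)*(w^4 + 2*w^3 - 8*w^2 - 18*w - 9) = w*(w + 1)*(w^3 + w^2 - 9*w - 9) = w*(w + 1)*(w + 3)*(w^2 - 2*w - 3) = w*(w - 3)*(w + 1)*(w + 3)*(w + 1)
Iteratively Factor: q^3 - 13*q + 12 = (q - 1)*(q^2 + q - 12) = (q - 3)*(q - 1)*(q + 4)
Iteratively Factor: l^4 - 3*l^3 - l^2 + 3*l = (l - 3)*(l^3 - l) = l*(l - 3)*(l^2 - 1) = l*(l - 3)*(l - 1)*(l + 1)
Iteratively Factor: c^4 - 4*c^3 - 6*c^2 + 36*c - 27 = (c - 1)*(c^3 - 3*c^2 - 9*c + 27) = (c - 1)*(c + 3)*(c^2 - 6*c + 9) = (c - 3)*(c - 1)*(c + 3)*(c - 3)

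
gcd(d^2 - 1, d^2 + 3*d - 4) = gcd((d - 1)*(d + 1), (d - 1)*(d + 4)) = d - 1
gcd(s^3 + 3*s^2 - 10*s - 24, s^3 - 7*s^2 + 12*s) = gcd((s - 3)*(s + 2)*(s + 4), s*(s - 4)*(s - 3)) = s - 3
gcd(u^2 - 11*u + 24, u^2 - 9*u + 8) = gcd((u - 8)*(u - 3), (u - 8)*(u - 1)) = u - 8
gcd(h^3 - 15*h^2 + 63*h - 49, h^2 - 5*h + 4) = h - 1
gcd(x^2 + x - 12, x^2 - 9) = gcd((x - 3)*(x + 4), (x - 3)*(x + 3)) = x - 3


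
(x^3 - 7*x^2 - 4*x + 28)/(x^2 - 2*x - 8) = (x^2 - 9*x + 14)/(x - 4)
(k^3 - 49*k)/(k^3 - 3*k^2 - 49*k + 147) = k/(k - 3)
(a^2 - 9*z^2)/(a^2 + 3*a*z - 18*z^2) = (a + 3*z)/(a + 6*z)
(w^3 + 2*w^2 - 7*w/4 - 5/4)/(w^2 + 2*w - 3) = (w^2 + 3*w + 5/4)/(w + 3)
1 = 1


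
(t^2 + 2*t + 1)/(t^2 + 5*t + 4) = (t + 1)/(t + 4)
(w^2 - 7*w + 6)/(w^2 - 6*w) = (w - 1)/w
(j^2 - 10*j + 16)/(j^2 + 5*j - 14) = (j - 8)/(j + 7)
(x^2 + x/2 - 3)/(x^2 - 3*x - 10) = (x - 3/2)/(x - 5)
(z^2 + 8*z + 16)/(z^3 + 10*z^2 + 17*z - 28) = (z + 4)/(z^2 + 6*z - 7)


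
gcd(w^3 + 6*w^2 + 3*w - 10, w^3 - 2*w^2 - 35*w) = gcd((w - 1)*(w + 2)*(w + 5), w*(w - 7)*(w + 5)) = w + 5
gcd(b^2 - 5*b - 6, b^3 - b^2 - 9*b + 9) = 1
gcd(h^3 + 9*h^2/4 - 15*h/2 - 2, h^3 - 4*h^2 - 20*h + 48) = h^2 + 2*h - 8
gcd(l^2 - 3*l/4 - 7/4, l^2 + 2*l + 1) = l + 1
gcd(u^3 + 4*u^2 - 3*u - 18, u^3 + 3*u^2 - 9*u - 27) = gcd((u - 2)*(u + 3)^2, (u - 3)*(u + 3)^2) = u^2 + 6*u + 9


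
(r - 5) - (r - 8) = 3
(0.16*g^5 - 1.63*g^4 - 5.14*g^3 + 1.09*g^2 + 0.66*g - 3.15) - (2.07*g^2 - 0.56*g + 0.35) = 0.16*g^5 - 1.63*g^4 - 5.14*g^3 - 0.98*g^2 + 1.22*g - 3.5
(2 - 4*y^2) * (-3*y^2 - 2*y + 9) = 12*y^4 + 8*y^3 - 42*y^2 - 4*y + 18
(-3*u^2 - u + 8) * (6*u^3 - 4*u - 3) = -18*u^5 - 6*u^4 + 60*u^3 + 13*u^2 - 29*u - 24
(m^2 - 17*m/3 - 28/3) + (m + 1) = m^2 - 14*m/3 - 25/3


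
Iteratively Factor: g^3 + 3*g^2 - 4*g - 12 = (g + 3)*(g^2 - 4) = (g - 2)*(g + 3)*(g + 2)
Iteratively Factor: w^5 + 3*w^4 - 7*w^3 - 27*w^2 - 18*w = (w)*(w^4 + 3*w^3 - 7*w^2 - 27*w - 18) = w*(w + 1)*(w^3 + 2*w^2 - 9*w - 18) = w*(w + 1)*(w + 2)*(w^2 - 9) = w*(w - 3)*(w + 1)*(w + 2)*(w + 3)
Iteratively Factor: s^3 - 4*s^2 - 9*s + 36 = (s + 3)*(s^2 - 7*s + 12) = (s - 4)*(s + 3)*(s - 3)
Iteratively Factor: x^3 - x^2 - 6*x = (x)*(x^2 - x - 6) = x*(x + 2)*(x - 3)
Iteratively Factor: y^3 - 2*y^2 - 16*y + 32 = (y - 2)*(y^2 - 16) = (y - 2)*(y + 4)*(y - 4)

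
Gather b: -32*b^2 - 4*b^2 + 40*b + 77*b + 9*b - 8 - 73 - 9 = -36*b^2 + 126*b - 90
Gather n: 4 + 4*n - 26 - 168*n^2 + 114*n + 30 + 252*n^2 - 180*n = 84*n^2 - 62*n + 8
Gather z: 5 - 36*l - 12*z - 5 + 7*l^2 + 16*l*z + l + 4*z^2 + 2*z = 7*l^2 - 35*l + 4*z^2 + z*(16*l - 10)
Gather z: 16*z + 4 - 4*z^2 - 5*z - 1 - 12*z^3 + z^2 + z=-12*z^3 - 3*z^2 + 12*z + 3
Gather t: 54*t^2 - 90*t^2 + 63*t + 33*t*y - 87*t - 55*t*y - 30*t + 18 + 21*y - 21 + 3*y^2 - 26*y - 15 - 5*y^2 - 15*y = -36*t^2 + t*(-22*y - 54) - 2*y^2 - 20*y - 18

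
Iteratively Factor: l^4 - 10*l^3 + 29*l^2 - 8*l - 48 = (l - 4)*(l^3 - 6*l^2 + 5*l + 12) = (l - 4)*(l + 1)*(l^2 - 7*l + 12) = (l - 4)*(l - 3)*(l + 1)*(l - 4)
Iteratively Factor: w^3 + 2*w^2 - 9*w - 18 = (w + 3)*(w^2 - w - 6) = (w + 2)*(w + 3)*(w - 3)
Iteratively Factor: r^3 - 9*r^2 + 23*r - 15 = (r - 5)*(r^2 - 4*r + 3) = (r - 5)*(r - 3)*(r - 1)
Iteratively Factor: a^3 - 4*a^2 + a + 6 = (a - 2)*(a^2 - 2*a - 3) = (a - 3)*(a - 2)*(a + 1)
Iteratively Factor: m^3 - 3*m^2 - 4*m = (m)*(m^2 - 3*m - 4) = m*(m + 1)*(m - 4)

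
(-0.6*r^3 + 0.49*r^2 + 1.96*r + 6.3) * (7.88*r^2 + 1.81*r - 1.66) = -4.728*r^5 + 2.7752*r^4 + 17.3277*r^3 + 52.3782*r^2 + 8.1494*r - 10.458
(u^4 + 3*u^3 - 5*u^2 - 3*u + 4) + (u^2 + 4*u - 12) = u^4 + 3*u^3 - 4*u^2 + u - 8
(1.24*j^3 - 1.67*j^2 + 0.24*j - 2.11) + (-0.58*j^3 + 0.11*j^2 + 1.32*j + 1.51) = 0.66*j^3 - 1.56*j^2 + 1.56*j - 0.6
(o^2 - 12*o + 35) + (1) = o^2 - 12*o + 36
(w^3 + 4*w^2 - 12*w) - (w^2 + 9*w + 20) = w^3 + 3*w^2 - 21*w - 20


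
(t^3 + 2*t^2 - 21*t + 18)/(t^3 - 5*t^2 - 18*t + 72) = (t^2 + 5*t - 6)/(t^2 - 2*t - 24)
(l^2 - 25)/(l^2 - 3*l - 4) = (25 - l^2)/(-l^2 + 3*l + 4)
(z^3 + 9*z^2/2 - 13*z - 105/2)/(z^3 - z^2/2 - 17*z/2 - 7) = (z^2 + 8*z + 15)/(z^2 + 3*z + 2)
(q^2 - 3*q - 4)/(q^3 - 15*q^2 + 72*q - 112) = (q + 1)/(q^2 - 11*q + 28)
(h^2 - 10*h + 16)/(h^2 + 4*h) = (h^2 - 10*h + 16)/(h*(h + 4))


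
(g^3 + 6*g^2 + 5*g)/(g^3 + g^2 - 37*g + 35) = g*(g^2 + 6*g + 5)/(g^3 + g^2 - 37*g + 35)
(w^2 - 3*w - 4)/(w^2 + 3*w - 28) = (w + 1)/(w + 7)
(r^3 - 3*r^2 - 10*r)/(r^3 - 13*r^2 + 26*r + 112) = r*(r - 5)/(r^2 - 15*r + 56)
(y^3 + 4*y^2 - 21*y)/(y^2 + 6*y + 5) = y*(y^2 + 4*y - 21)/(y^2 + 6*y + 5)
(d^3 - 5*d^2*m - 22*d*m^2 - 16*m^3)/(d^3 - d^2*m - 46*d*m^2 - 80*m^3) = (d + m)/(d + 5*m)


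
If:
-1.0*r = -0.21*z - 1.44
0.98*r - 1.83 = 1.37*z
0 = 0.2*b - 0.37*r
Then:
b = 2.52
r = 1.36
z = -0.36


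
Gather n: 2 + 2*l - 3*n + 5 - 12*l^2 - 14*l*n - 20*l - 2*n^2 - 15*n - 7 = -12*l^2 - 18*l - 2*n^2 + n*(-14*l - 18)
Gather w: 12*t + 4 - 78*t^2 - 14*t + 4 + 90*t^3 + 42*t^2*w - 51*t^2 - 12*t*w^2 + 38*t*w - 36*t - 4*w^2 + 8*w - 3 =90*t^3 - 129*t^2 - 38*t + w^2*(-12*t - 4) + w*(42*t^2 + 38*t + 8) + 5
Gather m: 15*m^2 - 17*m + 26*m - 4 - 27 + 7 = 15*m^2 + 9*m - 24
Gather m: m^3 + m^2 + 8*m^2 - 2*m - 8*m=m^3 + 9*m^2 - 10*m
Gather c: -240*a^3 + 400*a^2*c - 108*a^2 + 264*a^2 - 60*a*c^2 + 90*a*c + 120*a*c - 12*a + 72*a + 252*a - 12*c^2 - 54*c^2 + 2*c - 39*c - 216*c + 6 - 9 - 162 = -240*a^3 + 156*a^2 + 312*a + c^2*(-60*a - 66) + c*(400*a^2 + 210*a - 253) - 165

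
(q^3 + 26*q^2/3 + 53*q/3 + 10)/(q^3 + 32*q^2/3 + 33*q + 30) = (q + 1)/(q + 3)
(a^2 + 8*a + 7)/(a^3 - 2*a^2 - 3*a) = (a + 7)/(a*(a - 3))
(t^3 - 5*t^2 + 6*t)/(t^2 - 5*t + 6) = t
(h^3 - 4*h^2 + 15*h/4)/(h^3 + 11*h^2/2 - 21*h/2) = (h - 5/2)/(h + 7)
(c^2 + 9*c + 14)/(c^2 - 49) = (c + 2)/(c - 7)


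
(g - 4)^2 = g^2 - 8*g + 16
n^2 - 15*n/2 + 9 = (n - 6)*(n - 3/2)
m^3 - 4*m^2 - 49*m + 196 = (m - 7)*(m - 4)*(m + 7)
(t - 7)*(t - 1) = t^2 - 8*t + 7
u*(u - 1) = u^2 - u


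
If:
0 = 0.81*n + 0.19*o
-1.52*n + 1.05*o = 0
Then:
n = 0.00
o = 0.00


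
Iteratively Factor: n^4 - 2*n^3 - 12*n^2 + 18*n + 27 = (n - 3)*(n^3 + n^2 - 9*n - 9) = (n - 3)*(n + 3)*(n^2 - 2*n - 3) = (n - 3)*(n + 1)*(n + 3)*(n - 3)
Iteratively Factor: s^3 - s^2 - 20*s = (s - 5)*(s^2 + 4*s) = s*(s - 5)*(s + 4)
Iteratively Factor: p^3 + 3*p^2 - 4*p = (p - 1)*(p^2 + 4*p) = p*(p - 1)*(p + 4)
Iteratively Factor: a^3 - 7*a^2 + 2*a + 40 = (a - 5)*(a^2 - 2*a - 8) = (a - 5)*(a + 2)*(a - 4)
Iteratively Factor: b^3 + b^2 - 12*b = (b)*(b^2 + b - 12) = b*(b + 4)*(b - 3)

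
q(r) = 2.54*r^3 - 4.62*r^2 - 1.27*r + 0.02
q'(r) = 7.62*r^2 - 9.24*r - 1.27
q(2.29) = 3.39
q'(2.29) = 17.53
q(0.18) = -0.34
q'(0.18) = -2.69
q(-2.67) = -77.87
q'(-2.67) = 77.72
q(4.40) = 121.36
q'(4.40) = 105.60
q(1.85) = -2.06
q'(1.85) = 7.72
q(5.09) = 208.82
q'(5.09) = 149.12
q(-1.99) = -35.77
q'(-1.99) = 47.29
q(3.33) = 38.35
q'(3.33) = 52.46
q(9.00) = 1466.03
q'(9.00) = 532.79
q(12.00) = 3708.62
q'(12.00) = 985.13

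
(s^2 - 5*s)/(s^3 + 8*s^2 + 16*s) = (s - 5)/(s^2 + 8*s + 16)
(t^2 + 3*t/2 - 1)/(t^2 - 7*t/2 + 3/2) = (t + 2)/(t - 3)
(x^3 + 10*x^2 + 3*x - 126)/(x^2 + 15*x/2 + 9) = 2*(x^2 + 4*x - 21)/(2*x + 3)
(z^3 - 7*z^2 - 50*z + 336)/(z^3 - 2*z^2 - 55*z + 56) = (z - 6)/(z - 1)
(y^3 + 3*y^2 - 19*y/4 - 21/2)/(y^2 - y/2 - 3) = y + 7/2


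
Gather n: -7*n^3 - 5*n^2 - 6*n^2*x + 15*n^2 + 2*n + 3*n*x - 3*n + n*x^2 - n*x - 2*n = -7*n^3 + n^2*(10 - 6*x) + n*(x^2 + 2*x - 3)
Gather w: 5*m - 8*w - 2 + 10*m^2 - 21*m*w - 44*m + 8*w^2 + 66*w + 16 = 10*m^2 - 39*m + 8*w^2 + w*(58 - 21*m) + 14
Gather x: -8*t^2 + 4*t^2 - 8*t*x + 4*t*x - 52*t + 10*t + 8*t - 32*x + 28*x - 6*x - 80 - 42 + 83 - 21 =-4*t^2 - 34*t + x*(-4*t - 10) - 60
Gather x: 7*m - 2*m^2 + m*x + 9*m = -2*m^2 + m*x + 16*m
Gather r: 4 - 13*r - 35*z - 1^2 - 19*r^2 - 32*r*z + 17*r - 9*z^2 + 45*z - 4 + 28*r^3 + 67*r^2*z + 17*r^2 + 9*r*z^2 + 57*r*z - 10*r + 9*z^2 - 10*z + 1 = 28*r^3 + r^2*(67*z - 2) + r*(9*z^2 + 25*z - 6)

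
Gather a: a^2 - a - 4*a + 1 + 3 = a^2 - 5*a + 4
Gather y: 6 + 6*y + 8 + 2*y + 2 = 8*y + 16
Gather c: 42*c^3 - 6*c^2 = 42*c^3 - 6*c^2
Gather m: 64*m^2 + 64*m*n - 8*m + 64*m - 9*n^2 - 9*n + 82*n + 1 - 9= 64*m^2 + m*(64*n + 56) - 9*n^2 + 73*n - 8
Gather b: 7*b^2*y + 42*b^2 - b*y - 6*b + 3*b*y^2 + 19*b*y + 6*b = b^2*(7*y + 42) + b*(3*y^2 + 18*y)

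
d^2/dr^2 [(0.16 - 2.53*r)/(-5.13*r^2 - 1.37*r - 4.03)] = ((2.53*r - 0.16)*(10.26*r + 1.37)*(20.52*r + 2.74) - (77.8734*r + 5.2906)*(5.13*r^2 + 1.37*r + 4.03))/(5.13*r^2 + 1.37*r + 4.03)^3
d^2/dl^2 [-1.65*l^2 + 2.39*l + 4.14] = -3.30000000000000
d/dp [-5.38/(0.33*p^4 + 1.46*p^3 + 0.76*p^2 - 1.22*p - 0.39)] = (7.1016*p^3 + 23.5644*p^2 + 8.1776*p - 6.5636)/(0.33*p^4 + 1.46*p^3 + 0.76*p^2 - 1.22*p - 0.39)^2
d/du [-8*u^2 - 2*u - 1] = -16*u - 2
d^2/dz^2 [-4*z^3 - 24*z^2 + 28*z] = -24*z - 48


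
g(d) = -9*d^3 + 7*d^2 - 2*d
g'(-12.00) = -4058.00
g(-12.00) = 16584.00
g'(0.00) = -2.00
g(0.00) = 0.00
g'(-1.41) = -75.42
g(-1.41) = 41.97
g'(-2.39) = -189.69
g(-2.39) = 167.63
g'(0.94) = -12.70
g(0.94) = -3.17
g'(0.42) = -0.88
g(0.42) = -0.27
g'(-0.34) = -9.88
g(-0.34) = 1.84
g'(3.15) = -225.81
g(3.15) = -218.15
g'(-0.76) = -28.24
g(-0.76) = 9.51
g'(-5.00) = -747.00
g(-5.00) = 1310.00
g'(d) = -27*d^2 + 14*d - 2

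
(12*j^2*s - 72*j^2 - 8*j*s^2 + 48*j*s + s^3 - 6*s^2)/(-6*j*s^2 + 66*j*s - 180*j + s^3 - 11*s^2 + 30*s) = (-2*j + s)/(s - 5)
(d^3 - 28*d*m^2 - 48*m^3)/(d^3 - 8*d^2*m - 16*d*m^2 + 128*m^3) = (d^2 - 4*d*m - 12*m^2)/(d^2 - 12*d*m + 32*m^2)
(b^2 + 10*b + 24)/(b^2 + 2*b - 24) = (b + 4)/(b - 4)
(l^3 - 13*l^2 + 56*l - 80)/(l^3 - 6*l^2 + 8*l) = (l^2 - 9*l + 20)/(l*(l - 2))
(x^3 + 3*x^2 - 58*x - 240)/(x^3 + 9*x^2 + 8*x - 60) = (x - 8)/(x - 2)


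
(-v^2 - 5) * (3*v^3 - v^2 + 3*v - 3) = -3*v^5 + v^4 - 18*v^3 + 8*v^2 - 15*v + 15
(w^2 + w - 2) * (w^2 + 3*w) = w^4 + 4*w^3 + w^2 - 6*w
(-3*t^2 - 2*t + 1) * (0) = 0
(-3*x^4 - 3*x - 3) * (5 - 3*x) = 9*x^5 - 15*x^4 + 9*x^2 - 6*x - 15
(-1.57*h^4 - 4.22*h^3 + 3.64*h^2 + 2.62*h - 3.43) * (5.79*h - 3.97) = -9.0903*h^5 - 18.2009*h^4 + 37.829*h^3 + 0.718999999999999*h^2 - 30.2611*h + 13.6171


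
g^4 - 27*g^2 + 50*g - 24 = (g - 4)*(g - 1)^2*(g + 6)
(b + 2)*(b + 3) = b^2 + 5*b + 6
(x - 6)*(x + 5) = x^2 - x - 30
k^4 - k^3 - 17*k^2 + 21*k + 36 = (k - 3)^2*(k + 1)*(k + 4)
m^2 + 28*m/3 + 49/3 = (m + 7/3)*(m + 7)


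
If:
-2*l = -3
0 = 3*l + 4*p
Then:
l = 3/2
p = -9/8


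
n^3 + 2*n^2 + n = n*(n + 1)^2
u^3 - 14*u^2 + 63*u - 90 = (u - 6)*(u - 5)*(u - 3)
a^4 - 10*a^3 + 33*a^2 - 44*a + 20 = (a - 5)*(a - 2)^2*(a - 1)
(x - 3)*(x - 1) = x^2 - 4*x + 3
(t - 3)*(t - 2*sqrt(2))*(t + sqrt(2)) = t^3 - 3*t^2 - sqrt(2)*t^2 - 4*t + 3*sqrt(2)*t + 12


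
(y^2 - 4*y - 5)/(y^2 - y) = (y^2 - 4*y - 5)/(y*(y - 1))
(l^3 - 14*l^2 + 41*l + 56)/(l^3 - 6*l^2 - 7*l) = (l - 8)/l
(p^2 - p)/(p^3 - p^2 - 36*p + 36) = p/(p^2 - 36)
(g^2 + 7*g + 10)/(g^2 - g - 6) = (g + 5)/(g - 3)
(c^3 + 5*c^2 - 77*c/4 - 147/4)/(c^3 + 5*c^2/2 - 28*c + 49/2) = (c + 3/2)/(c - 1)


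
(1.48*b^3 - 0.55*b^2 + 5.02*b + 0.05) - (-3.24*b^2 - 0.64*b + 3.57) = 1.48*b^3 + 2.69*b^2 + 5.66*b - 3.52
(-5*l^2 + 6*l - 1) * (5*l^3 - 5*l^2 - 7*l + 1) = -25*l^5 + 55*l^4 - 42*l^2 + 13*l - 1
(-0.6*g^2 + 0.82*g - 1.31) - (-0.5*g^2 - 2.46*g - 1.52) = -0.1*g^2 + 3.28*g + 0.21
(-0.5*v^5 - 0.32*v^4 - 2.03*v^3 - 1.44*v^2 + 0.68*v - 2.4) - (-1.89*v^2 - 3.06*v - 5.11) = -0.5*v^5 - 0.32*v^4 - 2.03*v^3 + 0.45*v^2 + 3.74*v + 2.71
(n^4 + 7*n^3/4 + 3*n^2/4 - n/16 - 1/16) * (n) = n^5 + 7*n^4/4 + 3*n^3/4 - n^2/16 - n/16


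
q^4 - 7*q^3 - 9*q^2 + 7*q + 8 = (q - 8)*(q - 1)*(q + 1)^2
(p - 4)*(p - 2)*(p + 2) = p^3 - 4*p^2 - 4*p + 16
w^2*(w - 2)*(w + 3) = w^4 + w^3 - 6*w^2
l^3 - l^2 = l^2*(l - 1)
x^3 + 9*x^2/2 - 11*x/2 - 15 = (x - 2)*(x + 3/2)*(x + 5)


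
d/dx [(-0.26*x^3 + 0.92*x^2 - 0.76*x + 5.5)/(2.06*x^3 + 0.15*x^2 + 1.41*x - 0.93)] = (-1.9342*x^4 + 2.398*x^3 - 31.8534*x^2 - 3.3612*x - 7.0482)/(4.2436*x^6 + 0.618*x^5 + 5.8317*x^4 - 3.4086*x^3 + 1.7091*x^2 - 2.6226*x + 0.8649)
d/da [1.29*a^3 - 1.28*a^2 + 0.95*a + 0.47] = 3.87*a^2 - 2.56*a + 0.95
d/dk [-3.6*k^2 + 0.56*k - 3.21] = 0.56 - 7.2*k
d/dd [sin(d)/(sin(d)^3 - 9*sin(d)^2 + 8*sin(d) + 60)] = (-2*sin(d)^3 + 9*sin(d)^2 + 60)*cos(d)/((sin(d) - 6)^2*(sin(d) - 5)^2*(sin(d) + 2)^2)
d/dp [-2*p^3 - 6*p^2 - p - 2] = -6*p^2 - 12*p - 1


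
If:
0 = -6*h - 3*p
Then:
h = -p/2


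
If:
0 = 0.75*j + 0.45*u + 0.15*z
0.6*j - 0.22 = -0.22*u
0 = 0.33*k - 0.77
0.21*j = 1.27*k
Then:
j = 14.11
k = 2.33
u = -37.48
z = 41.90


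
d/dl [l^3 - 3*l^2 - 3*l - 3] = 3*l^2 - 6*l - 3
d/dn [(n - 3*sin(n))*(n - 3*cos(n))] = -3*sqrt(2)*n*cos(n + pi/4) + 2*n - 3*sqrt(2)*sin(n + pi/4) + 9*cos(2*n)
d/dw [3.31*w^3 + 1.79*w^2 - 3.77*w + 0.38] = 9.93*w^2 + 3.58*w - 3.77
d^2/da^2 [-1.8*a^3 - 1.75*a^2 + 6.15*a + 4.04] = -10.8*a - 3.5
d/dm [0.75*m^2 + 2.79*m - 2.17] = 1.5*m + 2.79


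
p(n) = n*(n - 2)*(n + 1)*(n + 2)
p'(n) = n*(n - 2)*(n + 1) + n*(n - 2)*(n + 2) + n*(n + 1)*(n + 2) + (n - 2)*(n + 1)*(n + 2) = 4*n^3 + 3*n^2 - 8*n - 4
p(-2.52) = 9.00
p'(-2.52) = -28.80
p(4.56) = 425.78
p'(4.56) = 401.18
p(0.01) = -0.04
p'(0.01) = -4.08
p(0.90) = -5.45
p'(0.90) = -5.85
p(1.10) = -6.44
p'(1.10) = -3.85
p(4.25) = 313.77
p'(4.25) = 323.25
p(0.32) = -1.65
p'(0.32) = -6.12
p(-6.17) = 1086.76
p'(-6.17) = -779.97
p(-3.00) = 30.00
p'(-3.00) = -61.00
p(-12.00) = 18480.00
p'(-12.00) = -6388.00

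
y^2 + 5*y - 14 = (y - 2)*(y + 7)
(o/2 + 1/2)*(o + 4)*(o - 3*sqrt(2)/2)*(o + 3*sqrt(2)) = o^4/2 + 3*sqrt(2)*o^3/4 + 5*o^3/2 - 5*o^2/2 + 15*sqrt(2)*o^2/4 - 45*o/2 + 3*sqrt(2)*o - 18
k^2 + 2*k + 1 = (k + 1)^2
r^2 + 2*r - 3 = (r - 1)*(r + 3)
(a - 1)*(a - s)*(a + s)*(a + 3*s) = a^4 + 3*a^3*s - a^3 - a^2*s^2 - 3*a^2*s - 3*a*s^3 + a*s^2 + 3*s^3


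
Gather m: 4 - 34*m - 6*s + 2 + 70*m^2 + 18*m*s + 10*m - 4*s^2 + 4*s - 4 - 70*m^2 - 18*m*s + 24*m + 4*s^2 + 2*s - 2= 0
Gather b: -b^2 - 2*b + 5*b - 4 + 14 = -b^2 + 3*b + 10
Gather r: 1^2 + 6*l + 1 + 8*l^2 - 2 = 8*l^2 + 6*l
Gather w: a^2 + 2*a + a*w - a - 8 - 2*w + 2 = a^2 + a + w*(a - 2) - 6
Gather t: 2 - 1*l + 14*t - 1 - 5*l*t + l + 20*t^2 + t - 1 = 20*t^2 + t*(15 - 5*l)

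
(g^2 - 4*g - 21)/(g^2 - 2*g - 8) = (-g^2 + 4*g + 21)/(-g^2 + 2*g + 8)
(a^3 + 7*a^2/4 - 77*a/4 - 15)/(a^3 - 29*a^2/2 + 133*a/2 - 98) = (4*a^2 + 23*a + 15)/(2*(2*a^2 - 21*a + 49))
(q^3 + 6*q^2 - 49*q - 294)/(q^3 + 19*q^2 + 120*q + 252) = (q - 7)/(q + 6)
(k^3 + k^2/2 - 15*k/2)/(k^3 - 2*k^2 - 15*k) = (k - 5/2)/(k - 5)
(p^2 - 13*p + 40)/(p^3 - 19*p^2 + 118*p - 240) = 1/(p - 6)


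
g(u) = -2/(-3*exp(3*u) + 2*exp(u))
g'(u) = -2*(9*exp(3*u) - 2*exp(u))/(-3*exp(3*u) + 2*exp(u))^2 = 2*(2 - 9*exp(2*u))*exp(-u)/(3*exp(2*u) - 2)^2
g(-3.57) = -35.56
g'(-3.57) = 35.47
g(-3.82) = -45.64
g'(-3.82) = 45.57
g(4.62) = 0.00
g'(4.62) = -0.00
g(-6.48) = -651.97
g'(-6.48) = 651.97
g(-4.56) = -95.60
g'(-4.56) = 95.57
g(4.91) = 0.00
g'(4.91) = -0.00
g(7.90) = 0.00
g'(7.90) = -0.00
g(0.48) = 0.21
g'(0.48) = -0.78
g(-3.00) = -20.16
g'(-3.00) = 20.01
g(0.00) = 2.00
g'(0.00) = -14.00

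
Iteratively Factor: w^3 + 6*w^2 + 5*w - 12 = (w + 3)*(w^2 + 3*w - 4) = (w - 1)*(w + 3)*(w + 4)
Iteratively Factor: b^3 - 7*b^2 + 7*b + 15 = (b - 3)*(b^2 - 4*b - 5) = (b - 5)*(b - 3)*(b + 1)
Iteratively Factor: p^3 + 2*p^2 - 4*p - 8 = (p + 2)*(p^2 - 4) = (p + 2)^2*(p - 2)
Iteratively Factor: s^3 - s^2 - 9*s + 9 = (s + 3)*(s^2 - 4*s + 3) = (s - 3)*(s + 3)*(s - 1)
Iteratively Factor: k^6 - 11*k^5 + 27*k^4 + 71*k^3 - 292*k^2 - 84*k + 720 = (k - 3)*(k^5 - 8*k^4 + 3*k^3 + 80*k^2 - 52*k - 240) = (k - 3)*(k + 2)*(k^4 - 10*k^3 + 23*k^2 + 34*k - 120) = (k - 4)*(k - 3)*(k + 2)*(k^3 - 6*k^2 - k + 30) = (k - 5)*(k - 4)*(k - 3)*(k + 2)*(k^2 - k - 6) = (k - 5)*(k - 4)*(k - 3)*(k + 2)^2*(k - 3)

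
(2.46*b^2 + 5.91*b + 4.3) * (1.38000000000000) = 3.3948*b^2 + 8.1558*b + 5.934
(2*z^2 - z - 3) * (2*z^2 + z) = 4*z^4 - 7*z^2 - 3*z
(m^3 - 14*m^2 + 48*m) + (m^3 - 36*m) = 2*m^3 - 14*m^2 + 12*m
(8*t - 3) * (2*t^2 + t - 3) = 16*t^3 + 2*t^2 - 27*t + 9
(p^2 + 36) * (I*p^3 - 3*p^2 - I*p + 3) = I*p^5 - 3*p^4 + 35*I*p^3 - 105*p^2 - 36*I*p + 108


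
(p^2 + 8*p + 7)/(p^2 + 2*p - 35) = (p + 1)/(p - 5)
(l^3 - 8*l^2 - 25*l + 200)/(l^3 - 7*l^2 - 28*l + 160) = (l - 5)/(l - 4)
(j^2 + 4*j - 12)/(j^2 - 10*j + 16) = (j + 6)/(j - 8)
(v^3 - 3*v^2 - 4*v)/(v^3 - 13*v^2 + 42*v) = (v^2 - 3*v - 4)/(v^2 - 13*v + 42)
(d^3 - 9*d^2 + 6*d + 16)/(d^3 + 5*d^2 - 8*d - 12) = (d - 8)/(d + 6)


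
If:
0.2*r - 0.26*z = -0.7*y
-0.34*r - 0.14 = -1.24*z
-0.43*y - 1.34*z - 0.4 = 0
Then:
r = -1.97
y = 0.40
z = -0.43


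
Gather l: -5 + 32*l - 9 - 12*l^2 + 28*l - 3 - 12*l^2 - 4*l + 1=-24*l^2 + 56*l - 16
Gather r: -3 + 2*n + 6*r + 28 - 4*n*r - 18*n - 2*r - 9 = -16*n + r*(4 - 4*n) + 16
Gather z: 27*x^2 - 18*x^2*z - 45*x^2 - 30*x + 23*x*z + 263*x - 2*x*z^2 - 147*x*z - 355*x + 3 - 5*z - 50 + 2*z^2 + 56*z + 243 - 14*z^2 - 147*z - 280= -18*x^2 - 122*x + z^2*(-2*x - 12) + z*(-18*x^2 - 124*x - 96) - 84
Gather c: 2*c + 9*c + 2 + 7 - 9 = 11*c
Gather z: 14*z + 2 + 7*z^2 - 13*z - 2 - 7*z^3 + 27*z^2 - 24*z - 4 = -7*z^3 + 34*z^2 - 23*z - 4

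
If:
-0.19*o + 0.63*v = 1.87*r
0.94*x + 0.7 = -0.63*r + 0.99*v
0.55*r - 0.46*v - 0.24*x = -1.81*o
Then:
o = 0.321947036284994*x + 0.13915639314864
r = 0.365540265727993*x + 0.285220491232633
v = 1.18211148223094*x + 0.888574656036928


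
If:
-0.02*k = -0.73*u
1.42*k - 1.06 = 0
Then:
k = 0.75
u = 0.02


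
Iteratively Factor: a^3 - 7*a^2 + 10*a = (a - 2)*(a^2 - 5*a) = (a - 5)*(a - 2)*(a)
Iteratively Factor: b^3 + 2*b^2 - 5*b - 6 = (b - 2)*(b^2 + 4*b + 3) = (b - 2)*(b + 1)*(b + 3)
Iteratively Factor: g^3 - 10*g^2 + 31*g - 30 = (g - 2)*(g^2 - 8*g + 15) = (g - 5)*(g - 2)*(g - 3)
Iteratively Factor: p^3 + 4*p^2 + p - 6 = (p + 2)*(p^2 + 2*p - 3) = (p - 1)*(p + 2)*(p + 3)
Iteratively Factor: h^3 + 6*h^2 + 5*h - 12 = (h + 3)*(h^2 + 3*h - 4) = (h - 1)*(h + 3)*(h + 4)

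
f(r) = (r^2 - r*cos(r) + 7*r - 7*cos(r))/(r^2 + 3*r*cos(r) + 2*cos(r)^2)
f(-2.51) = -0.56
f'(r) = (r*sin(r) + 2*r + 7*sin(r) - cos(r) + 7)/(r^2 + 3*r*cos(r) + 2*cos(r)^2) + (r^2 - r*cos(r) + 7*r - 7*cos(r))*(3*r*sin(r) - 2*r + 4*sin(r)*cos(r) - 3*cos(r))/(r^2 + 3*r*cos(r) + 2*cos(r)^2)^2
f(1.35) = 3.37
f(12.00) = 1.21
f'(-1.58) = -11.13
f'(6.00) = -0.19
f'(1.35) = 8.02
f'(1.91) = 16.84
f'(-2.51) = -0.55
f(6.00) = 1.19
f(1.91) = 10.18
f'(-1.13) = -608.94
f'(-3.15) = -0.09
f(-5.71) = -0.43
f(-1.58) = -3.35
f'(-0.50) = 107.75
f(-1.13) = -46.96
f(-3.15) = -0.39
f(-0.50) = -18.89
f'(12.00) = -0.21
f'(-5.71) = -0.26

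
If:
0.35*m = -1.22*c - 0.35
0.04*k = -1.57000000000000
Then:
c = -0.286885245901639*m - 0.286885245901639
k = -39.25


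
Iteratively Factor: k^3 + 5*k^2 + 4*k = (k + 4)*(k^2 + k) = k*(k + 4)*(k + 1)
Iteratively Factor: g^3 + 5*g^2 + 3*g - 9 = (g - 1)*(g^2 + 6*g + 9) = (g - 1)*(g + 3)*(g + 3)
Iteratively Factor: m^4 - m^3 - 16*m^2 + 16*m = (m - 4)*(m^3 + 3*m^2 - 4*m) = m*(m - 4)*(m^2 + 3*m - 4) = m*(m - 4)*(m + 4)*(m - 1)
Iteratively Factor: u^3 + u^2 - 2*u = (u - 1)*(u^2 + 2*u) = (u - 1)*(u + 2)*(u)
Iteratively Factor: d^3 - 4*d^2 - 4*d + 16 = (d + 2)*(d^2 - 6*d + 8) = (d - 4)*(d + 2)*(d - 2)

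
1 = 1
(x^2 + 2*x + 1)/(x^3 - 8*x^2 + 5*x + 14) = (x + 1)/(x^2 - 9*x + 14)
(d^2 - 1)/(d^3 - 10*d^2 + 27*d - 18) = (d + 1)/(d^2 - 9*d + 18)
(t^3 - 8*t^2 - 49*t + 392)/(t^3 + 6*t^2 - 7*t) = (t^2 - 15*t + 56)/(t*(t - 1))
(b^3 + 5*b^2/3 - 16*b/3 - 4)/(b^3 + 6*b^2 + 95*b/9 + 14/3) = 3*(b - 2)/(3*b + 7)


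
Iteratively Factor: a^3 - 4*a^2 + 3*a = (a)*(a^2 - 4*a + 3) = a*(a - 1)*(a - 3)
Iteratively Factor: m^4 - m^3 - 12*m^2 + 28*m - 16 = (m - 2)*(m^3 + m^2 - 10*m + 8) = (m - 2)^2*(m^2 + 3*m - 4) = (m - 2)^2*(m - 1)*(m + 4)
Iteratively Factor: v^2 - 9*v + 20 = (v - 5)*(v - 4)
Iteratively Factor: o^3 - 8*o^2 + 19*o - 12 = (o - 1)*(o^2 - 7*o + 12) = (o - 3)*(o - 1)*(o - 4)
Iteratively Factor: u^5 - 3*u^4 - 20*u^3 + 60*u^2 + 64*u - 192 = (u + 4)*(u^4 - 7*u^3 + 8*u^2 + 28*u - 48) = (u - 4)*(u + 4)*(u^3 - 3*u^2 - 4*u + 12) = (u - 4)*(u + 2)*(u + 4)*(u^2 - 5*u + 6) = (u - 4)*(u - 3)*(u + 2)*(u + 4)*(u - 2)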